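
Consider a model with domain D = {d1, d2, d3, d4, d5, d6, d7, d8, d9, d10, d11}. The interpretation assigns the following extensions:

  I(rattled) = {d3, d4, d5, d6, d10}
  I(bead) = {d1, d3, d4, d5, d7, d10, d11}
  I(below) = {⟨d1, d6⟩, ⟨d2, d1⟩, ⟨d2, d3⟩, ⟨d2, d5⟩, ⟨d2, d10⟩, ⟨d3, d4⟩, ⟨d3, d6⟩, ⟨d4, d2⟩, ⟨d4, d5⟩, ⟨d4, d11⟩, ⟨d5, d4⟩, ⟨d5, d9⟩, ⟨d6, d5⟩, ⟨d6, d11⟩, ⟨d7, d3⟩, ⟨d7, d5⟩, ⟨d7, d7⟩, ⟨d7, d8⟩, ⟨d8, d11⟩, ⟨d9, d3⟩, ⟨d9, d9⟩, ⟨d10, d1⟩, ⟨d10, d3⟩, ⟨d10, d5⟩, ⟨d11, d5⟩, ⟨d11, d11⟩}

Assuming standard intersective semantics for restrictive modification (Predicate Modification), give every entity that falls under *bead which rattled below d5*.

⟦which rattled⟧ = ⟦rattled⟧ = {d3, d4, d5, d6, d10}
⟦below d5⟧ = {x : ⟨x, d5⟩ ∈ ⟦below⟧} = {d2, d4, d6, d7, d10, d11}
⟦bead⟧ = {d1, d3, d4, d5, d7, d10, d11}
… ∩ ⟦which rattled⟧ = {d1, d3, d4, d5, d7, d10, d11} ∩ {d3, d4, d5, d6, d10} = {d3, d4, d5, d10}
… ∩ ⟦below d5⟧ = {d3, d4, d5, d10} ∩ {d2, d4, d6, d7, d10, d11} = {d4, d10}
So ⟦bead which rattled below d5⟧ = {d4, d10}.

{d4, d10}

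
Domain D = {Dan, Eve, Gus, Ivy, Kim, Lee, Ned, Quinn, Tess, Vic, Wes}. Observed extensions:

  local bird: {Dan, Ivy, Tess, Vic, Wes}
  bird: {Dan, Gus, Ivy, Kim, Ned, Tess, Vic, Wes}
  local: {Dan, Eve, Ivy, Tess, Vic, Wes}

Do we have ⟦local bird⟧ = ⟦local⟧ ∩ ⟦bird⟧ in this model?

yes

⟦local⟧ ∩ ⟦bird⟧ = {Dan, Eve, Ivy, Tess, Vic, Wes} ∩ {Dan, Gus, Ivy, Kim, Ned, Tess, Vic, Wes} = {Dan, Ivy, Tess, Vic, Wes}
Observed ⟦local bird⟧ = {Dan, Ivy, Tess, Vic, Wes}.
These coincide, so the modifier is intersective here.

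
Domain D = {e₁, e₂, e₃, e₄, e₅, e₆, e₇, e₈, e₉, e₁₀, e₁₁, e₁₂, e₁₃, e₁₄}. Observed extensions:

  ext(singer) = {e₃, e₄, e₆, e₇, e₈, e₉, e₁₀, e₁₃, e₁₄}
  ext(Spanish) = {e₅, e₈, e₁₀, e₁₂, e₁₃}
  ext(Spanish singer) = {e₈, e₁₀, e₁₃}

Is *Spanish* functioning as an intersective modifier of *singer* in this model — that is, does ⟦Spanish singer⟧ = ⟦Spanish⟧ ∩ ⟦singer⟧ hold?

yes

⟦Spanish⟧ ∩ ⟦singer⟧ = {e₅, e₈, e₁₀, e₁₂, e₁₃} ∩ {e₃, e₄, e₆, e₇, e₈, e₉, e₁₀, e₁₃, e₁₄} = {e₈, e₁₀, e₁₃}
Observed ⟦Spanish singer⟧ = {e₈, e₁₀, e₁₃}.
These coincide, so the modifier is intersective here.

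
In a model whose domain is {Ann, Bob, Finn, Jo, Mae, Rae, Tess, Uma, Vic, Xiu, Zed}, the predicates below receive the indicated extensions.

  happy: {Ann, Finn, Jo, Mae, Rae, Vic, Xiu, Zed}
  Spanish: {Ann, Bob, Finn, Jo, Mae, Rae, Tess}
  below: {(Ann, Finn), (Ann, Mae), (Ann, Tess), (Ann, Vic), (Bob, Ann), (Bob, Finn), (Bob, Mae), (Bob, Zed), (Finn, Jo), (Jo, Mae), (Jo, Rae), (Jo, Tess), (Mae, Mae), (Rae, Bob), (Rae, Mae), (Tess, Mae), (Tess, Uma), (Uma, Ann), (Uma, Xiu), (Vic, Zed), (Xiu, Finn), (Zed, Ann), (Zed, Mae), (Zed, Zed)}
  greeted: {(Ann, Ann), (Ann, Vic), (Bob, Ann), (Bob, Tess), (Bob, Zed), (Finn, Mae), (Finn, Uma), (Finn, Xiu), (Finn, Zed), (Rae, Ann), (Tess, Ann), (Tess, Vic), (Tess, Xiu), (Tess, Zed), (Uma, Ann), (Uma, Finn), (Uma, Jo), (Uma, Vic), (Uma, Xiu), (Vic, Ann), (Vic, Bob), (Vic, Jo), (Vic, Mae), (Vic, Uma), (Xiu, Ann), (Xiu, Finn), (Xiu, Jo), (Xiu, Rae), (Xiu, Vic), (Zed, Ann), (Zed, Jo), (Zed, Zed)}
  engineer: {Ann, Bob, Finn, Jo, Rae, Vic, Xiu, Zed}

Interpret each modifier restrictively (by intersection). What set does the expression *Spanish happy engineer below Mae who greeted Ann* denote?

{Ann, Rae}

⟦below Mae⟧ = {x : ⟨x, Mae⟩ ∈ ⟦below⟧} = {Ann, Bob, Jo, Mae, Rae, Tess, Zed}
⟦who greeted Ann⟧ = {x : ⟨x, Ann⟩ ∈ ⟦greeted⟧} = {Ann, Bob, Rae, Tess, Uma, Vic, Xiu, Zed}
⟦engineer⟧ = {Ann, Bob, Finn, Jo, Rae, Vic, Xiu, Zed}
… ∩ ⟦below Mae⟧ = {Ann, Bob, Finn, Jo, Rae, Vic, Xiu, Zed} ∩ {Ann, Bob, Jo, Mae, Rae, Tess, Zed} = {Ann, Bob, Jo, Rae, Zed}
… ∩ ⟦who greeted Ann⟧ = {Ann, Bob, Jo, Rae, Zed} ∩ {Ann, Bob, Rae, Tess, Uma, Vic, Xiu, Zed} = {Ann, Bob, Rae, Zed}
… ∩ ⟦Spanish⟧ = {Ann, Bob, Rae, Zed} ∩ {Ann, Bob, Finn, Jo, Mae, Rae, Tess} = {Ann, Bob, Rae}
… ∩ ⟦happy⟧ = {Ann, Bob, Rae} ∩ {Ann, Finn, Jo, Mae, Rae, Vic, Xiu, Zed} = {Ann, Rae}
So ⟦Spanish happy engineer below Mae who greeted Ann⟧ = {Ann, Rae}.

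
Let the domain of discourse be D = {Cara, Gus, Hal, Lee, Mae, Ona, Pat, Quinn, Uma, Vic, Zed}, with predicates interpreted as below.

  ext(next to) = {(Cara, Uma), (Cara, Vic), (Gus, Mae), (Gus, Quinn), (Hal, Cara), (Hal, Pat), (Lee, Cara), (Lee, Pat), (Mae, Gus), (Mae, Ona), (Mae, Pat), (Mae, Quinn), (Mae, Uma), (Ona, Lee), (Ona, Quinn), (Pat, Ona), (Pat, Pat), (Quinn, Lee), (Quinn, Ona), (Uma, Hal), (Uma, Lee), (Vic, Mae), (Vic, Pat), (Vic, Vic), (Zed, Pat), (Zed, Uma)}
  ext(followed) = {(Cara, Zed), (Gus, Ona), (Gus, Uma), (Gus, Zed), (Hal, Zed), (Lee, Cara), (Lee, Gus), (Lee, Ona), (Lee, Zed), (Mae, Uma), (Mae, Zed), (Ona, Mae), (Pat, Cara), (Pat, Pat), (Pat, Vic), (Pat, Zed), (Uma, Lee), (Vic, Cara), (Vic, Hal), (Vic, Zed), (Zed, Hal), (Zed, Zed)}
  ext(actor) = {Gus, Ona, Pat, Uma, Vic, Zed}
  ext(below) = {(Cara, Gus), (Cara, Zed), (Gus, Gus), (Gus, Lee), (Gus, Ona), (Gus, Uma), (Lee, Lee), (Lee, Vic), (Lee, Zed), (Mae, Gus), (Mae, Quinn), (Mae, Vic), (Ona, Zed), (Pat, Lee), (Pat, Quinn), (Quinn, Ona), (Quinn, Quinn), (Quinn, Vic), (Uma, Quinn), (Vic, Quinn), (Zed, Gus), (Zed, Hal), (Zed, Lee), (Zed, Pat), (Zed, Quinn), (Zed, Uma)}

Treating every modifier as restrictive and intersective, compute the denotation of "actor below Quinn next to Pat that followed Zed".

⟦below Quinn⟧ = {x : ⟨x, Quinn⟩ ∈ ⟦below⟧} = {Mae, Pat, Quinn, Uma, Vic, Zed}
⟦next to Pat⟧ = {x : ⟨x, Pat⟩ ∈ ⟦next to⟧} = {Hal, Lee, Mae, Pat, Vic, Zed}
⟦that followed Zed⟧ = {x : ⟨x, Zed⟩ ∈ ⟦followed⟧} = {Cara, Gus, Hal, Lee, Mae, Pat, Vic, Zed}
⟦actor⟧ = {Gus, Ona, Pat, Uma, Vic, Zed}
… ∩ ⟦below Quinn⟧ = {Gus, Ona, Pat, Uma, Vic, Zed} ∩ {Mae, Pat, Quinn, Uma, Vic, Zed} = {Pat, Uma, Vic, Zed}
… ∩ ⟦next to Pat⟧ = {Pat, Uma, Vic, Zed} ∩ {Hal, Lee, Mae, Pat, Vic, Zed} = {Pat, Vic, Zed}
… ∩ ⟦that followed Zed⟧ = {Pat, Vic, Zed} ∩ {Cara, Gus, Hal, Lee, Mae, Pat, Vic, Zed} = {Pat, Vic, Zed}
So ⟦actor below Quinn next to Pat that followed Zed⟧ = {Pat, Vic, Zed}.

{Pat, Vic, Zed}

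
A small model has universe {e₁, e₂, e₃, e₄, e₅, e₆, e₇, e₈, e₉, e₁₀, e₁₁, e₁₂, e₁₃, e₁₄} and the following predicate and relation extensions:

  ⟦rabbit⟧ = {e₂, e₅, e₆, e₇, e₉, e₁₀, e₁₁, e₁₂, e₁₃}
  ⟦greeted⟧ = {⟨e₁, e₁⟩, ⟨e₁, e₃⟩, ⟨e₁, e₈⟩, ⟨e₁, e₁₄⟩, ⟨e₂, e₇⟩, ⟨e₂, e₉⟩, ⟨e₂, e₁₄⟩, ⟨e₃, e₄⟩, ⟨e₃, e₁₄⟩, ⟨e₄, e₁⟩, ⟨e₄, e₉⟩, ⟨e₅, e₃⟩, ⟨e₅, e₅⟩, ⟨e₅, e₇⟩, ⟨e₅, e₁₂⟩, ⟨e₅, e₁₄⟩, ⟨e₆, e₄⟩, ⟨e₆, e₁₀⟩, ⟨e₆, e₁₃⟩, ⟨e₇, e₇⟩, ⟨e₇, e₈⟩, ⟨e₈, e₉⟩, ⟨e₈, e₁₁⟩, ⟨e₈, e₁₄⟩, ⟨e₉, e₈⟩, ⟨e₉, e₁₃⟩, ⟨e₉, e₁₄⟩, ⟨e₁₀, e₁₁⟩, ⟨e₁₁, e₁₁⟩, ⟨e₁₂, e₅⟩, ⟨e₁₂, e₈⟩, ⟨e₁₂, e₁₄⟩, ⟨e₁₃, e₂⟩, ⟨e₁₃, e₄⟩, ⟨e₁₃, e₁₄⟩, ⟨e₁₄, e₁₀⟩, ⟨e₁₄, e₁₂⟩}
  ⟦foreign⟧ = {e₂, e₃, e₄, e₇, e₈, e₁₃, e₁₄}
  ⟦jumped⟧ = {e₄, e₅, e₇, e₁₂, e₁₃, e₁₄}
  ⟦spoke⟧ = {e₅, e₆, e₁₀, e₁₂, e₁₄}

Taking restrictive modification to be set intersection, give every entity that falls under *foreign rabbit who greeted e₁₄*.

{e₂, e₁₃}

⟦who greeted e₁₄⟧ = {x : ⟨x, e₁₄⟩ ∈ ⟦greeted⟧} = {e₁, e₂, e₃, e₅, e₈, e₉, e₁₂, e₁₃}
⟦rabbit⟧ = {e₂, e₅, e₆, e₇, e₉, e₁₀, e₁₁, e₁₂, e₁₃}
… ∩ ⟦who greeted e₁₄⟧ = {e₂, e₅, e₆, e₇, e₉, e₁₀, e₁₁, e₁₂, e₁₃} ∩ {e₁, e₂, e₃, e₅, e₈, e₉, e₁₂, e₁₃} = {e₂, e₅, e₉, e₁₂, e₁₃}
… ∩ ⟦foreign⟧ = {e₂, e₅, e₉, e₁₂, e₁₃} ∩ {e₂, e₃, e₄, e₇, e₈, e₁₃, e₁₄} = {e₂, e₁₃}
So ⟦foreign rabbit who greeted e₁₄⟧ = {e₂, e₁₃}.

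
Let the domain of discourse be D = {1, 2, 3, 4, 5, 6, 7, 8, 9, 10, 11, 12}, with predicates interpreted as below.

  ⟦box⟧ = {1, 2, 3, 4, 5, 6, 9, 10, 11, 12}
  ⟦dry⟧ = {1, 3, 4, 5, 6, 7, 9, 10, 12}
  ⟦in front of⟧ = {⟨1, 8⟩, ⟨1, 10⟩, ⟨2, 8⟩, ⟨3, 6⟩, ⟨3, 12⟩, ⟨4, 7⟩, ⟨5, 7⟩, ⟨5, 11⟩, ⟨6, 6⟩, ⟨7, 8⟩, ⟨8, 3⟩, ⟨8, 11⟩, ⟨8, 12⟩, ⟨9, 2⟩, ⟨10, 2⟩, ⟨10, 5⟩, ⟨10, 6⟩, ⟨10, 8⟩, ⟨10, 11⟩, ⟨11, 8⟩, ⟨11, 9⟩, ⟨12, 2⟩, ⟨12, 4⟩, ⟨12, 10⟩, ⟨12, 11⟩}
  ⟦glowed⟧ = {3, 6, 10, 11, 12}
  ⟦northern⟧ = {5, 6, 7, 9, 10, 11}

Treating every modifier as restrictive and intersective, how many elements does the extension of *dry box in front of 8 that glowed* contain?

⟦in front of 8⟧ = {x : ⟨x, 8⟩ ∈ ⟦in front of⟧} = {1, 2, 7, 10, 11}
⟦that glowed⟧ = ⟦glowed⟧ = {3, 6, 10, 11, 12}
⟦box⟧ = {1, 2, 3, 4, 5, 6, 9, 10, 11, 12}
… ∩ ⟦in front of 8⟧ = {1, 2, 3, 4, 5, 6, 9, 10, 11, 12} ∩ {1, 2, 7, 10, 11} = {1, 2, 10, 11}
… ∩ ⟦that glowed⟧ = {1, 2, 10, 11} ∩ {3, 6, 10, 11, 12} = {10, 11}
… ∩ ⟦dry⟧ = {10, 11} ∩ {1, 3, 4, 5, 6, 7, 9, 10, 12} = {10}
⟦dry box in front of 8 that glowed⟧ = {10}, so the cardinality is 1.

1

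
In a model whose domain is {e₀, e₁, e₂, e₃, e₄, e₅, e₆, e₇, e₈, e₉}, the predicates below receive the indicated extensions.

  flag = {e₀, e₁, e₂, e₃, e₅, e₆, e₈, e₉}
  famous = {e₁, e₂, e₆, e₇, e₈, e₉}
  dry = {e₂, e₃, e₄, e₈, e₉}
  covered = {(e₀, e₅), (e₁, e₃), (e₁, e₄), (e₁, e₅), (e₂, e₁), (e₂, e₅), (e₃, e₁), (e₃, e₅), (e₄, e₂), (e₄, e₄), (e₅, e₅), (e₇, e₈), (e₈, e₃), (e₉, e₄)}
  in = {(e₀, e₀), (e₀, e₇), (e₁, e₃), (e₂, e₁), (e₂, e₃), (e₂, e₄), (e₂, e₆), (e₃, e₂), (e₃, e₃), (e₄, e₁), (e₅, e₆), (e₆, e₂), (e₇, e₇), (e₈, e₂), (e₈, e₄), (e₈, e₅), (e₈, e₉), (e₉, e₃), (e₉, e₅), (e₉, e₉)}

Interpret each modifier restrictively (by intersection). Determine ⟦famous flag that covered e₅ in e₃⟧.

{e₁, e₂}

⟦that covered e₅⟧ = {x : ⟨x, e₅⟩ ∈ ⟦covered⟧} = {e₀, e₁, e₂, e₃, e₅}
⟦in e₃⟧ = {x : ⟨x, e₃⟩ ∈ ⟦in⟧} = {e₁, e₂, e₃, e₉}
⟦flag⟧ = {e₀, e₁, e₂, e₃, e₅, e₆, e₈, e₉}
… ∩ ⟦that covered e₅⟧ = {e₀, e₁, e₂, e₃, e₅, e₆, e₈, e₉} ∩ {e₀, e₁, e₂, e₃, e₅} = {e₀, e₁, e₂, e₃, e₅}
… ∩ ⟦in e₃⟧ = {e₀, e₁, e₂, e₃, e₅} ∩ {e₁, e₂, e₃, e₉} = {e₁, e₂, e₃}
… ∩ ⟦famous⟧ = {e₁, e₂, e₃} ∩ {e₁, e₂, e₆, e₇, e₈, e₉} = {e₁, e₂}
So ⟦famous flag that covered e₅ in e₃⟧ = {e₁, e₂}.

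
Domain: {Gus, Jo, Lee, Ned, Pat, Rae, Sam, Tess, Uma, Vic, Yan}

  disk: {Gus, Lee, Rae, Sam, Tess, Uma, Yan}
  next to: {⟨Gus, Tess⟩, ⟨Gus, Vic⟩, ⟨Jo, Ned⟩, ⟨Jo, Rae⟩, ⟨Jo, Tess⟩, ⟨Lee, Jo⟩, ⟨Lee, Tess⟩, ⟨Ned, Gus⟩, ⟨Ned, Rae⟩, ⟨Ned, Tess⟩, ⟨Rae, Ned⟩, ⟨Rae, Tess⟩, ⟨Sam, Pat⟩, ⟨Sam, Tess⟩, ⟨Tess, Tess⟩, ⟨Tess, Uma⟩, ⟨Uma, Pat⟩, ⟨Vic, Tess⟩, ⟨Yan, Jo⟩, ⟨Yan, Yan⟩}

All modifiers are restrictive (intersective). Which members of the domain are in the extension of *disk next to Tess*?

⟦next to Tess⟧ = {x : ⟨x, Tess⟩ ∈ ⟦next to⟧} = {Gus, Jo, Lee, Ned, Rae, Sam, Tess, Vic}
⟦disk⟧ = {Gus, Lee, Rae, Sam, Tess, Uma, Yan}
… ∩ ⟦next to Tess⟧ = {Gus, Lee, Rae, Sam, Tess, Uma, Yan} ∩ {Gus, Jo, Lee, Ned, Rae, Sam, Tess, Vic} = {Gus, Lee, Rae, Sam, Tess}
So ⟦disk next to Tess⟧ = {Gus, Lee, Rae, Sam, Tess}.

{Gus, Lee, Rae, Sam, Tess}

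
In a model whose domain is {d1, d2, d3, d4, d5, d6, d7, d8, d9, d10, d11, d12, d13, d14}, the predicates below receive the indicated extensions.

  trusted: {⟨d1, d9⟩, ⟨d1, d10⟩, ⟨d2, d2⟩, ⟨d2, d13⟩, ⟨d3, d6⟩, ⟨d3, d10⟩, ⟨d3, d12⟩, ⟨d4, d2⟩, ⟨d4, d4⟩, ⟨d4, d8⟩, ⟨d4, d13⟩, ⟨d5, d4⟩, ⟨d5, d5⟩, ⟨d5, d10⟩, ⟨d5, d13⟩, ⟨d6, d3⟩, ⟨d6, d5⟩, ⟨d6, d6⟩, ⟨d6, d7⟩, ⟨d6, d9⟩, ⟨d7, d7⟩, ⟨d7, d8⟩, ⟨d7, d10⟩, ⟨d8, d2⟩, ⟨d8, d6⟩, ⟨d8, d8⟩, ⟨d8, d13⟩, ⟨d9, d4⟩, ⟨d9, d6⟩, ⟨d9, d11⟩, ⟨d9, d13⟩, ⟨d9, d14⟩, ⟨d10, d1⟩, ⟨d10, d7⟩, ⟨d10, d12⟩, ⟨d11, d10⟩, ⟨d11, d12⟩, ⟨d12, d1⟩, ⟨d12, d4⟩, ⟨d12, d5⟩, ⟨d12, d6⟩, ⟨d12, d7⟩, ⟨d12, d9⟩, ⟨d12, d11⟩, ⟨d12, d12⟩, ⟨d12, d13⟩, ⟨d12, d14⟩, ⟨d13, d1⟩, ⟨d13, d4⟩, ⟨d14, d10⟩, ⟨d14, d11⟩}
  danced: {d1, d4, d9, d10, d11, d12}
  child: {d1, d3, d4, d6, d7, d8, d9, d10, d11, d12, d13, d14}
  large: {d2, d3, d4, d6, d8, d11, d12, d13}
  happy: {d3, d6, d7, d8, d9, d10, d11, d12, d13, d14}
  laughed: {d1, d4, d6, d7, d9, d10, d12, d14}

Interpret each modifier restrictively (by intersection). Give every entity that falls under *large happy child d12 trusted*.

{d6, d11, d12, d13}

⟦d12 trusted⟧ = {x : ⟨d12, x⟩ ∈ ⟦trusted⟧} = {d1, d4, d5, d6, d7, d9, d11, d12, d13, d14}
⟦child⟧ = {d1, d3, d4, d6, d7, d8, d9, d10, d11, d12, d13, d14}
… ∩ ⟦d12 trusted⟧ = {d1, d3, d4, d6, d7, d8, d9, d10, d11, d12, d13, d14} ∩ {d1, d4, d5, d6, d7, d9, d11, d12, d13, d14} = {d1, d4, d6, d7, d9, d11, d12, d13, d14}
… ∩ ⟦large⟧ = {d1, d4, d6, d7, d9, d11, d12, d13, d14} ∩ {d2, d3, d4, d6, d8, d11, d12, d13} = {d4, d6, d11, d12, d13}
… ∩ ⟦happy⟧ = {d4, d6, d11, d12, d13} ∩ {d3, d6, d7, d8, d9, d10, d11, d12, d13, d14} = {d6, d11, d12, d13}
So ⟦large happy child d12 trusted⟧ = {d6, d11, d12, d13}.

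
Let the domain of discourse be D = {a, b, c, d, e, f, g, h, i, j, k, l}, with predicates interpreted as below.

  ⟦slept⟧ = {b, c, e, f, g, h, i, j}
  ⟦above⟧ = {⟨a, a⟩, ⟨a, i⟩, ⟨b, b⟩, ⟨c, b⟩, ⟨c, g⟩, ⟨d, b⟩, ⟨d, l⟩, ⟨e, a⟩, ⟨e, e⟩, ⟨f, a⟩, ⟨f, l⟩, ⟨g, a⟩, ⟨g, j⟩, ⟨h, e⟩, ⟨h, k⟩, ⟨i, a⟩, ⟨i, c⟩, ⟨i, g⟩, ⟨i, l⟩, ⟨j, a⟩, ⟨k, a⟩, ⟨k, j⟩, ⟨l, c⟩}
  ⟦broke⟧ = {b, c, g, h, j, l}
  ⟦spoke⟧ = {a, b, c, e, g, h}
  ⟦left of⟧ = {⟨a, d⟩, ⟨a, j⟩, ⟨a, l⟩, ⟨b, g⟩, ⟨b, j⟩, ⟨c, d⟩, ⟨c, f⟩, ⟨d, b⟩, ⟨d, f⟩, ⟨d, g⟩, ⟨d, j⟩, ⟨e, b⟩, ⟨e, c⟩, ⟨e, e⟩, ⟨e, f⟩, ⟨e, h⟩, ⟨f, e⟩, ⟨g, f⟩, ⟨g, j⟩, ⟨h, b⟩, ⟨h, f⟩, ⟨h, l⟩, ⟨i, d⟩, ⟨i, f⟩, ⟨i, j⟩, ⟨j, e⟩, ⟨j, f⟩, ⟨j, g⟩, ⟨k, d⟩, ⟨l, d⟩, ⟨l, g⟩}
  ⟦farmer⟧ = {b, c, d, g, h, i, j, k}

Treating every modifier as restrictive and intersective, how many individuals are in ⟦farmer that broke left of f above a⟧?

⟦that broke⟧ = ⟦broke⟧ = {b, c, g, h, j, l}
⟦left of f⟧ = {x : ⟨x, f⟩ ∈ ⟦left of⟧} = {c, d, e, g, h, i, j}
⟦above a⟧ = {x : ⟨x, a⟩ ∈ ⟦above⟧} = {a, e, f, g, i, j, k}
⟦farmer⟧ = {b, c, d, g, h, i, j, k}
… ∩ ⟦that broke⟧ = {b, c, d, g, h, i, j, k} ∩ {b, c, g, h, j, l} = {b, c, g, h, j}
… ∩ ⟦left of f⟧ = {b, c, g, h, j} ∩ {c, d, e, g, h, i, j} = {c, g, h, j}
… ∩ ⟦above a⟧ = {c, g, h, j} ∩ {a, e, f, g, i, j, k} = {g, j}
⟦farmer that broke left of f above a⟧ = {g, j}, so the cardinality is 2.

2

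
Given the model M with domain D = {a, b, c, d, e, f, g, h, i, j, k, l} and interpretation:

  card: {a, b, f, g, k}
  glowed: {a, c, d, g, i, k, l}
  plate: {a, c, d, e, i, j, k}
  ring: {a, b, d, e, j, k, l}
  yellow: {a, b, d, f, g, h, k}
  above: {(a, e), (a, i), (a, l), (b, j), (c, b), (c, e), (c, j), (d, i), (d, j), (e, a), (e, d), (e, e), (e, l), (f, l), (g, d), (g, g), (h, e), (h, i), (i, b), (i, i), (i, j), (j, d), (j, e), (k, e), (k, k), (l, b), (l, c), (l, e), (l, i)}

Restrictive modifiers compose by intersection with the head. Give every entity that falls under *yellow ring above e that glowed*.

{a, k}

⟦above e⟧ = {x : ⟨x, e⟩ ∈ ⟦above⟧} = {a, c, e, h, j, k, l}
⟦that glowed⟧ = ⟦glowed⟧ = {a, c, d, g, i, k, l}
⟦ring⟧ = {a, b, d, e, j, k, l}
… ∩ ⟦above e⟧ = {a, b, d, e, j, k, l} ∩ {a, c, e, h, j, k, l} = {a, e, j, k, l}
… ∩ ⟦that glowed⟧ = {a, e, j, k, l} ∩ {a, c, d, g, i, k, l} = {a, k, l}
… ∩ ⟦yellow⟧ = {a, k, l} ∩ {a, b, d, f, g, h, k} = {a, k}
So ⟦yellow ring above e that glowed⟧ = {a, k}.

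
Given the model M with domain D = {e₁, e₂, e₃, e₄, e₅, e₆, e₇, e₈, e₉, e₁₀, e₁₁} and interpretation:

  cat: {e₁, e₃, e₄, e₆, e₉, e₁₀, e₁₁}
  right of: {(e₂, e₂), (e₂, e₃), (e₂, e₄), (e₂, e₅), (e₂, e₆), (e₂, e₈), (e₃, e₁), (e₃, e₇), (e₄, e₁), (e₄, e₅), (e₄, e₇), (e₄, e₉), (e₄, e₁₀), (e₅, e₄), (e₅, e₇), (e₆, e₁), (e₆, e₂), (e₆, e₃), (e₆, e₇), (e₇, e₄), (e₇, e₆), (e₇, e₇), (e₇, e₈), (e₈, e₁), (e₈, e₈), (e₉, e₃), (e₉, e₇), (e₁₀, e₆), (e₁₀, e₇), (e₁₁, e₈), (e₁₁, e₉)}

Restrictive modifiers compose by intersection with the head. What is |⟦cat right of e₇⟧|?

5

⟦right of e₇⟧ = {x : ⟨x, e₇⟩ ∈ ⟦right of⟧} = {e₃, e₄, e₅, e₆, e₇, e₉, e₁₀}
⟦cat⟧ = {e₁, e₃, e₄, e₆, e₉, e₁₀, e₁₁}
… ∩ ⟦right of e₇⟧ = {e₁, e₃, e₄, e₆, e₉, e₁₀, e₁₁} ∩ {e₃, e₄, e₅, e₆, e₇, e₉, e₁₀} = {e₃, e₄, e₆, e₉, e₁₀}
⟦cat right of e₇⟧ = {e₃, e₄, e₆, e₉, e₁₀}, so the cardinality is 5.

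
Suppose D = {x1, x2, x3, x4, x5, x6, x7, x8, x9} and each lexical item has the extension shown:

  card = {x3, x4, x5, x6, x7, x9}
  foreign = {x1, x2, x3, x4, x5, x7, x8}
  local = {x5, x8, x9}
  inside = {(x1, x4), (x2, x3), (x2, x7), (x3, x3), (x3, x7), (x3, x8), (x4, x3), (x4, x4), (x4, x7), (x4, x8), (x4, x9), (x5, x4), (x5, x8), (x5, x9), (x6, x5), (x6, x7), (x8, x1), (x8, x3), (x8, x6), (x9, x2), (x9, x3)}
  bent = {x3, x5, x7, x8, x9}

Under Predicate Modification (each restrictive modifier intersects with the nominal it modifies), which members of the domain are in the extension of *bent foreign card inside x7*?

⟦inside x7⟧ = {x : ⟨x, x7⟩ ∈ ⟦inside⟧} = {x2, x3, x4, x6}
⟦card⟧ = {x3, x4, x5, x6, x7, x9}
… ∩ ⟦inside x7⟧ = {x3, x4, x5, x6, x7, x9} ∩ {x2, x3, x4, x6} = {x3, x4, x6}
… ∩ ⟦bent⟧ = {x3, x4, x6} ∩ {x3, x5, x7, x8, x9} = {x3}
… ∩ ⟦foreign⟧ = {x3} ∩ {x1, x2, x3, x4, x5, x7, x8} = {x3}
So ⟦bent foreign card inside x7⟧ = {x3}.

{x3}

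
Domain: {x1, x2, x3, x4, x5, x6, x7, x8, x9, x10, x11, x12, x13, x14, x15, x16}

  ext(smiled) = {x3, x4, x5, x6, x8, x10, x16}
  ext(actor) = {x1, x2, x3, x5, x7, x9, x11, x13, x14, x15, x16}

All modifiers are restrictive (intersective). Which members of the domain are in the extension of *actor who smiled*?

{x3, x5, x16}

⟦who smiled⟧ = ⟦smiled⟧ = {x3, x4, x5, x6, x8, x10, x16}
⟦actor⟧ = {x1, x2, x3, x5, x7, x9, x11, x13, x14, x15, x16}
… ∩ ⟦who smiled⟧ = {x1, x2, x3, x5, x7, x9, x11, x13, x14, x15, x16} ∩ {x3, x4, x5, x6, x8, x10, x16} = {x3, x5, x16}
So ⟦actor who smiled⟧ = {x3, x5, x16}.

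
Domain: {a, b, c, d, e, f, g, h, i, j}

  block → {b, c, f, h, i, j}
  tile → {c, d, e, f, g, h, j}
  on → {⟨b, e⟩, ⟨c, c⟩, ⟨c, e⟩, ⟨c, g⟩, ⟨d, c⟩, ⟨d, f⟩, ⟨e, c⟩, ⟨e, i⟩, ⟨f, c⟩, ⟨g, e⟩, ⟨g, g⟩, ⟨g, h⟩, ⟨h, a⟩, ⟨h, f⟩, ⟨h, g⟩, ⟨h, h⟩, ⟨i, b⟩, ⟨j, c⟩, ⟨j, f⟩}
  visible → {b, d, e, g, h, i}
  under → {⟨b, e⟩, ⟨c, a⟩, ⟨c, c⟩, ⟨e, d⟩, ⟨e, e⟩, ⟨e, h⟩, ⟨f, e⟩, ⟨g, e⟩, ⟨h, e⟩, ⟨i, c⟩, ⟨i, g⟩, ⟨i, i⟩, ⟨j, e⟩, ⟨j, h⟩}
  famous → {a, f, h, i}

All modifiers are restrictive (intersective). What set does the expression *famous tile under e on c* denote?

{f}

⟦under e⟧ = {x : ⟨x, e⟩ ∈ ⟦under⟧} = {b, e, f, g, h, j}
⟦on c⟧ = {x : ⟨x, c⟩ ∈ ⟦on⟧} = {c, d, e, f, j}
⟦tile⟧ = {c, d, e, f, g, h, j}
… ∩ ⟦under e⟧ = {c, d, e, f, g, h, j} ∩ {b, e, f, g, h, j} = {e, f, g, h, j}
… ∩ ⟦on c⟧ = {e, f, g, h, j} ∩ {c, d, e, f, j} = {e, f, j}
… ∩ ⟦famous⟧ = {e, f, j} ∩ {a, f, h, i} = {f}
So ⟦famous tile under e on c⟧ = {f}.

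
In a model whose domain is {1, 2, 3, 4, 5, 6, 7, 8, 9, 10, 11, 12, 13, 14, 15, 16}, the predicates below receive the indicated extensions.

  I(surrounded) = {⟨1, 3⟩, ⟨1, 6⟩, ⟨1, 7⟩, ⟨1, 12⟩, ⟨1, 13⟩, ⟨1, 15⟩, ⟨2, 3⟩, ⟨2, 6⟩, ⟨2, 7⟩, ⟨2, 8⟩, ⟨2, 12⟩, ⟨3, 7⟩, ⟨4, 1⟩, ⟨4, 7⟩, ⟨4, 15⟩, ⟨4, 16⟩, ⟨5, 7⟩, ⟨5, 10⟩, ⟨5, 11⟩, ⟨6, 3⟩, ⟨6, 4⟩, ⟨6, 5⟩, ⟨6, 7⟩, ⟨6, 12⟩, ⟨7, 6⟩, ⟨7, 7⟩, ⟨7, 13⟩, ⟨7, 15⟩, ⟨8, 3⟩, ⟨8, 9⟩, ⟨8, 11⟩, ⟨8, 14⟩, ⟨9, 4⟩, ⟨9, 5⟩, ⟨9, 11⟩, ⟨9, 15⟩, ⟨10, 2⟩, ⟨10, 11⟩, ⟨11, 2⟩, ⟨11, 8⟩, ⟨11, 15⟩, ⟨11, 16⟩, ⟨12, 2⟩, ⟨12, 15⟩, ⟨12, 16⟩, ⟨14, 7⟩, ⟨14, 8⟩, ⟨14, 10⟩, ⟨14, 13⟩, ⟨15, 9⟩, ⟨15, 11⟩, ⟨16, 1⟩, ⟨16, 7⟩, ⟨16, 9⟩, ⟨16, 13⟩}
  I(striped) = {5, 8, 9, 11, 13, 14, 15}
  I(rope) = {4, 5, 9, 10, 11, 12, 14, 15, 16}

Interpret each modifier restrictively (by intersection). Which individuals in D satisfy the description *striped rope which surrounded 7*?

{5, 14}

⟦which surrounded 7⟧ = {x : ⟨x, 7⟩ ∈ ⟦surrounded⟧} = {1, 2, 3, 4, 5, 6, 7, 14, 16}
⟦rope⟧ = {4, 5, 9, 10, 11, 12, 14, 15, 16}
… ∩ ⟦which surrounded 7⟧ = {4, 5, 9, 10, 11, 12, 14, 15, 16} ∩ {1, 2, 3, 4, 5, 6, 7, 14, 16} = {4, 5, 14, 16}
… ∩ ⟦striped⟧ = {4, 5, 14, 16} ∩ {5, 8, 9, 11, 13, 14, 15} = {5, 14}
So ⟦striped rope which surrounded 7⟧ = {5, 14}.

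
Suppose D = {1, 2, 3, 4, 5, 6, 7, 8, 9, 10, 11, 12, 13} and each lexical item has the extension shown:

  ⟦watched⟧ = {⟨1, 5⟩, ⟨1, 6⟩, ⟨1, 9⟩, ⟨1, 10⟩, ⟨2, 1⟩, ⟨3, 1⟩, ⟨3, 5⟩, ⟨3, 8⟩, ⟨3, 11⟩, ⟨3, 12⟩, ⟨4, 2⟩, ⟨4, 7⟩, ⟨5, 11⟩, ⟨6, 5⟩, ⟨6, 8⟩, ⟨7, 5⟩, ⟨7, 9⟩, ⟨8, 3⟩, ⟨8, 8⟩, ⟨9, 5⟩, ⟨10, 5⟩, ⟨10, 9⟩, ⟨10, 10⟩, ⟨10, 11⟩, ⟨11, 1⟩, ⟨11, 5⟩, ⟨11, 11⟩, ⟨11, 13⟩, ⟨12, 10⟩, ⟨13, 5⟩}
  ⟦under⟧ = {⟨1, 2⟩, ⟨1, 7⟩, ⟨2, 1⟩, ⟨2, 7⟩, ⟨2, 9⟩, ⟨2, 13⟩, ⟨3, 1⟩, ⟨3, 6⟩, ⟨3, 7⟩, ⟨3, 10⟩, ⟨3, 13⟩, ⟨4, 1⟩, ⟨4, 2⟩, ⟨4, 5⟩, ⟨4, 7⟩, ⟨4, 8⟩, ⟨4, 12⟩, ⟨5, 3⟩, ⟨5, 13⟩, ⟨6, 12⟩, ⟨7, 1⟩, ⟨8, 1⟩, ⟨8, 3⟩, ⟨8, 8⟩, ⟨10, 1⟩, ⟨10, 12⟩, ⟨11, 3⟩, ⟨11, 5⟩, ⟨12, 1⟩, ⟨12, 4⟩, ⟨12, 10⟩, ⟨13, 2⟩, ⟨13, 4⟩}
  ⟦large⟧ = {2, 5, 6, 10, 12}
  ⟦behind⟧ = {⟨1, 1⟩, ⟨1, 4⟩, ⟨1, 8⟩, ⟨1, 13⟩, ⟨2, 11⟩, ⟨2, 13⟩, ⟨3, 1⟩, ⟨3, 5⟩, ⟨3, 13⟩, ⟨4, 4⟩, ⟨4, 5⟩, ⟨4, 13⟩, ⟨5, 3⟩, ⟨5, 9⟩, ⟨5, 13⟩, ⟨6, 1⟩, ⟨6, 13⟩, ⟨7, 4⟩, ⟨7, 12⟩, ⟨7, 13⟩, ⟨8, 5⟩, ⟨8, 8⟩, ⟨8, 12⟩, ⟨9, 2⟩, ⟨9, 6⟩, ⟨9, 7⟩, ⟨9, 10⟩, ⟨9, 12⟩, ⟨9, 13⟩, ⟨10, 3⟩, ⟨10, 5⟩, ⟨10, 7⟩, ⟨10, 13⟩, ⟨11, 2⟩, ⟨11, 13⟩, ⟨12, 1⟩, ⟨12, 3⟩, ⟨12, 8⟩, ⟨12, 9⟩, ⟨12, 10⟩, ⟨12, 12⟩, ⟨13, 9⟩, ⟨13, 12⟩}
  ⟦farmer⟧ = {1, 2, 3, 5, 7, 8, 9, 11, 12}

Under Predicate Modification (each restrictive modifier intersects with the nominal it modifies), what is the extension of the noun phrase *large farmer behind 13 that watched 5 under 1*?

⟦behind 13⟧ = {x : ⟨x, 13⟩ ∈ ⟦behind⟧} = {1, 2, 3, 4, 5, 6, 7, 9, 10, 11}
⟦that watched 5⟧ = {x : ⟨x, 5⟩ ∈ ⟦watched⟧} = {1, 3, 6, 7, 9, 10, 11, 13}
⟦under 1⟧ = {x : ⟨x, 1⟩ ∈ ⟦under⟧} = {2, 3, 4, 7, 8, 10, 12}
⟦farmer⟧ = {1, 2, 3, 5, 7, 8, 9, 11, 12}
… ∩ ⟦behind 13⟧ = {1, 2, 3, 5, 7, 8, 9, 11, 12} ∩ {1, 2, 3, 4, 5, 6, 7, 9, 10, 11} = {1, 2, 3, 5, 7, 9, 11}
… ∩ ⟦that watched 5⟧ = {1, 2, 3, 5, 7, 9, 11} ∩ {1, 3, 6, 7, 9, 10, 11, 13} = {1, 3, 7, 9, 11}
… ∩ ⟦under 1⟧ = {1, 3, 7, 9, 11} ∩ {2, 3, 4, 7, 8, 10, 12} = {3, 7}
… ∩ ⟦large⟧ = {3, 7} ∩ {2, 5, 6, 10, 12} = ∅
So ⟦large farmer behind 13 that watched 5 under 1⟧ = ∅.

∅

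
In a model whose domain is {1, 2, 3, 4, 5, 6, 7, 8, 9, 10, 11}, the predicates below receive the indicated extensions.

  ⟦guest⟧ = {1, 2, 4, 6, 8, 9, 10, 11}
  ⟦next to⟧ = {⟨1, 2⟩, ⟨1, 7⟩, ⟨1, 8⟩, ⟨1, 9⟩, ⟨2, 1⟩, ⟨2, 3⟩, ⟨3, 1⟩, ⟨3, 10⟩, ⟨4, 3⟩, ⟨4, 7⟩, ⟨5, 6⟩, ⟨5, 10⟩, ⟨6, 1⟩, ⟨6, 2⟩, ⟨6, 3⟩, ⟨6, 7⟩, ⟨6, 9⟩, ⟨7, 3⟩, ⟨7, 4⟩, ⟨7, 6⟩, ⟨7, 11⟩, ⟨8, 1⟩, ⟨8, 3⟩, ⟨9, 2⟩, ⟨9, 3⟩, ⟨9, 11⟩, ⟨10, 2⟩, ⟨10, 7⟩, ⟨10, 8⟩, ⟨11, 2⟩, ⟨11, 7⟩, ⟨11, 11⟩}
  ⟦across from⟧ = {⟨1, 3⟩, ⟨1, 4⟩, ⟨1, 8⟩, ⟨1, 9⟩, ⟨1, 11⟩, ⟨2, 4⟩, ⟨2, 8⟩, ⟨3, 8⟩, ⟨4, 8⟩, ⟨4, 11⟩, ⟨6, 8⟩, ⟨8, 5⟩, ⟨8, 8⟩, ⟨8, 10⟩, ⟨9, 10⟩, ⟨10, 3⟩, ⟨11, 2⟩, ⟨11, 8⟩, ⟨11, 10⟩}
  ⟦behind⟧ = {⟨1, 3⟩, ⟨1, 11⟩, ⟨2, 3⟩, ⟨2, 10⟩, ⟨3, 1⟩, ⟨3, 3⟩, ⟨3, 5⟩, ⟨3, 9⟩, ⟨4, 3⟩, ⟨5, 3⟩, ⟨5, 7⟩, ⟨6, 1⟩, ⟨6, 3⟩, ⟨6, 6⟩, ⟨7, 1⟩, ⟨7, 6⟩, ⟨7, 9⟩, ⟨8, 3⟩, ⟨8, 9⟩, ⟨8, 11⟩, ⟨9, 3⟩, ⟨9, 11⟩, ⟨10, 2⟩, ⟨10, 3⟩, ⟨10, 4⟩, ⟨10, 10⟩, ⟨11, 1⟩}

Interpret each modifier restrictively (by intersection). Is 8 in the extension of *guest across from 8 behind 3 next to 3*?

yes

⟦across from 8⟧ = {x : ⟨x, 8⟩ ∈ ⟦across from⟧} = {1, 2, 3, 4, 6, 8, 11}
⟦behind 3⟧ = {x : ⟨x, 3⟩ ∈ ⟦behind⟧} = {1, 2, 3, 4, 5, 6, 8, 9, 10}
⟦next to 3⟧ = {x : ⟨x, 3⟩ ∈ ⟦next to⟧} = {2, 4, 6, 7, 8, 9}
⟦guest⟧ = {1, 2, 4, 6, 8, 9, 10, 11}
… ∩ ⟦across from 8⟧ = {1, 2, 4, 6, 8, 9, 10, 11} ∩ {1, 2, 3, 4, 6, 8, 11} = {1, 2, 4, 6, 8, 11}
… ∩ ⟦behind 3⟧ = {1, 2, 4, 6, 8, 11} ∩ {1, 2, 3, 4, 5, 6, 8, 9, 10} = {1, 2, 4, 6, 8}
… ∩ ⟦next to 3⟧ = {1, 2, 4, 6, 8} ∩ {2, 4, 6, 7, 8, 9} = {2, 4, 6, 8}
⟦guest across from 8 behind 3 next to 3⟧ = {2, 4, 6, 8}; 8 ∈ this set.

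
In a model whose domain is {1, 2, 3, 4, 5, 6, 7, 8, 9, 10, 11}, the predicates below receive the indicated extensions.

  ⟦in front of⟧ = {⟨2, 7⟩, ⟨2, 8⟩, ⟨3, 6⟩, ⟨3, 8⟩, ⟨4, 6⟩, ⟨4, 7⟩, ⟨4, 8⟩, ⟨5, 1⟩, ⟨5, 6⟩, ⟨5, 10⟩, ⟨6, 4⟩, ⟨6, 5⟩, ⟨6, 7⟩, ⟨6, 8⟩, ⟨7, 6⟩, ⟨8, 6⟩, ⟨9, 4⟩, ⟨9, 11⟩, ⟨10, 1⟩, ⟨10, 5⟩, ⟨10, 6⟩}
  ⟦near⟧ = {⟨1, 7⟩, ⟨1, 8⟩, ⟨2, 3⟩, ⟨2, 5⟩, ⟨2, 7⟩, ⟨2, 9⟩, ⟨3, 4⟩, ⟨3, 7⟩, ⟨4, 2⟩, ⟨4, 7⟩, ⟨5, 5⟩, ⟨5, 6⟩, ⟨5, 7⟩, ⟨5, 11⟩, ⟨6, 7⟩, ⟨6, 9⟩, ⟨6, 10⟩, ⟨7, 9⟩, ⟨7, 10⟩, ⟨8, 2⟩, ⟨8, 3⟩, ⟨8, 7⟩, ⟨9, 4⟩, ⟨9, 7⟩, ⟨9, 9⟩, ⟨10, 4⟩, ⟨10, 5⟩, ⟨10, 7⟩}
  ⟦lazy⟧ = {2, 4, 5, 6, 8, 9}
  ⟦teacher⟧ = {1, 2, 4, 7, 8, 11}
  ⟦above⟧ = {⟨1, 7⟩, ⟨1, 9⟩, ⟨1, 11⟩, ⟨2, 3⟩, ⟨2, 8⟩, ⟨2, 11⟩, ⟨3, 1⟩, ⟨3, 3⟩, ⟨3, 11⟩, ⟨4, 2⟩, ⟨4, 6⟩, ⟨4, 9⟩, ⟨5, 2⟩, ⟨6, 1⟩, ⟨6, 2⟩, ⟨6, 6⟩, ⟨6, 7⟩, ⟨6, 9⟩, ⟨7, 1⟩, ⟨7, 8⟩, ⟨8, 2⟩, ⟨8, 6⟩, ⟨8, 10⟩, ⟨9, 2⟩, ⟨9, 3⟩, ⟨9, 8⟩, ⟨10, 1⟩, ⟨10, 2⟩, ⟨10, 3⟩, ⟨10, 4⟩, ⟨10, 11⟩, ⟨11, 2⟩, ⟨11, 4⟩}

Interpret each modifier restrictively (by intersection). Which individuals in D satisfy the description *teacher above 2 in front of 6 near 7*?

⟦above 2⟧ = {x : ⟨x, 2⟩ ∈ ⟦above⟧} = {4, 5, 6, 8, 9, 10, 11}
⟦in front of 6⟧ = {x : ⟨x, 6⟩ ∈ ⟦in front of⟧} = {3, 4, 5, 7, 8, 10}
⟦near 7⟧ = {x : ⟨x, 7⟩ ∈ ⟦near⟧} = {1, 2, 3, 4, 5, 6, 8, 9, 10}
⟦teacher⟧ = {1, 2, 4, 7, 8, 11}
… ∩ ⟦above 2⟧ = {1, 2, 4, 7, 8, 11} ∩ {4, 5, 6, 8, 9, 10, 11} = {4, 8, 11}
… ∩ ⟦in front of 6⟧ = {4, 8, 11} ∩ {3, 4, 5, 7, 8, 10} = {4, 8}
… ∩ ⟦near 7⟧ = {4, 8} ∩ {1, 2, 3, 4, 5, 6, 8, 9, 10} = {4, 8}
So ⟦teacher above 2 in front of 6 near 7⟧ = {4, 8}.

{4, 8}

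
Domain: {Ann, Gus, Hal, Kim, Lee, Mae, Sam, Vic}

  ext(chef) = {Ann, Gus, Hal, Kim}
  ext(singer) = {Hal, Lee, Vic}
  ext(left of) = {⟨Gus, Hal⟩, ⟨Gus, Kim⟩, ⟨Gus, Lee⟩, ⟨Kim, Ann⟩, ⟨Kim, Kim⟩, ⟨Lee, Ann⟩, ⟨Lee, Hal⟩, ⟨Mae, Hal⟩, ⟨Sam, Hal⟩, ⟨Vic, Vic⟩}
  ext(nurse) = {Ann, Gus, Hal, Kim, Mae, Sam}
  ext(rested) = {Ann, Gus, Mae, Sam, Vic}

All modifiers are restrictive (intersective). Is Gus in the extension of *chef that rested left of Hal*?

yes

⟦that rested⟧ = ⟦rested⟧ = {Ann, Gus, Mae, Sam, Vic}
⟦left of Hal⟧ = {x : ⟨x, Hal⟩ ∈ ⟦left of⟧} = {Gus, Lee, Mae, Sam}
⟦chef⟧ = {Ann, Gus, Hal, Kim}
… ∩ ⟦that rested⟧ = {Ann, Gus, Hal, Kim} ∩ {Ann, Gus, Mae, Sam, Vic} = {Ann, Gus}
… ∩ ⟦left of Hal⟧ = {Ann, Gus} ∩ {Gus, Lee, Mae, Sam} = {Gus}
⟦chef that rested left of Hal⟧ = {Gus}; Gus ∈ this set.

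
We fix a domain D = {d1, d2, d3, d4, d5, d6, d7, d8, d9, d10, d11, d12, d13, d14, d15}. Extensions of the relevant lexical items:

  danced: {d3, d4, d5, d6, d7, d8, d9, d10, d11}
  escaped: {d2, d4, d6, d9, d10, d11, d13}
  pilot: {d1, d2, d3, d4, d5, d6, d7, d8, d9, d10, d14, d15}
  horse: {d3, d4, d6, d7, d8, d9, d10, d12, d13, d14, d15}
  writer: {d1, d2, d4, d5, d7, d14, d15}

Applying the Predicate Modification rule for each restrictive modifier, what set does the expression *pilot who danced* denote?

{d3, d4, d5, d6, d7, d8, d9, d10}

⟦who danced⟧ = ⟦danced⟧ = {d3, d4, d5, d6, d7, d8, d9, d10, d11}
⟦pilot⟧ = {d1, d2, d3, d4, d5, d6, d7, d8, d9, d10, d14, d15}
… ∩ ⟦who danced⟧ = {d1, d2, d3, d4, d5, d6, d7, d8, d9, d10, d14, d15} ∩ {d3, d4, d5, d6, d7, d8, d9, d10, d11} = {d3, d4, d5, d6, d7, d8, d9, d10}
So ⟦pilot who danced⟧ = {d3, d4, d5, d6, d7, d8, d9, d10}.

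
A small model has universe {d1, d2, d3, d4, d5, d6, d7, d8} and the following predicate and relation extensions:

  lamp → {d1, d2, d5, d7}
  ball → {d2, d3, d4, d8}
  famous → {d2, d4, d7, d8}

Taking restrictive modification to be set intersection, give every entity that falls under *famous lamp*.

⟦lamp⟧ = {d1, d2, d5, d7}
… ∩ ⟦famous⟧ = {d1, d2, d5, d7} ∩ {d2, d4, d7, d8} = {d2, d7}
So ⟦famous lamp⟧ = {d2, d7}.

{d2, d7}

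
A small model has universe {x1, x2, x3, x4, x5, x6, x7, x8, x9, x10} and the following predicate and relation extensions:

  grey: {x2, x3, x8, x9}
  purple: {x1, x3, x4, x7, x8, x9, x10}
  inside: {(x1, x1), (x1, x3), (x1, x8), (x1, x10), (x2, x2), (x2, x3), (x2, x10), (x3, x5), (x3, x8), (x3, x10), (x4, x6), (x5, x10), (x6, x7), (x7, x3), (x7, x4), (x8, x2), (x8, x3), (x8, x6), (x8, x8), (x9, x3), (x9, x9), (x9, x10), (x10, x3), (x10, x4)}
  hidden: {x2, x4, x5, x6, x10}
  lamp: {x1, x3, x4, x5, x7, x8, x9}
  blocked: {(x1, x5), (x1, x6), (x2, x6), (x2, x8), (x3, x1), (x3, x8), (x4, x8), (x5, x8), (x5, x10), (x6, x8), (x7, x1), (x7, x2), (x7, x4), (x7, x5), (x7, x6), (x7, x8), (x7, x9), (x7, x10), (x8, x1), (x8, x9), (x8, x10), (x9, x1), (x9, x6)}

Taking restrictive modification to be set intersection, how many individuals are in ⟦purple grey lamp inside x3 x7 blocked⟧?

2

⟦inside x3⟧ = {x : ⟨x, x3⟩ ∈ ⟦inside⟧} = {x1, x2, x7, x8, x9, x10}
⟦x7 blocked⟧ = {x : ⟨x7, x⟩ ∈ ⟦blocked⟧} = {x1, x2, x4, x5, x6, x8, x9, x10}
⟦lamp⟧ = {x1, x3, x4, x5, x7, x8, x9}
… ∩ ⟦inside x3⟧ = {x1, x3, x4, x5, x7, x8, x9} ∩ {x1, x2, x7, x8, x9, x10} = {x1, x7, x8, x9}
… ∩ ⟦x7 blocked⟧ = {x1, x7, x8, x9} ∩ {x1, x2, x4, x5, x6, x8, x9, x10} = {x1, x8, x9}
… ∩ ⟦purple⟧ = {x1, x8, x9} ∩ {x1, x3, x4, x7, x8, x9, x10} = {x1, x8, x9}
… ∩ ⟦grey⟧ = {x1, x8, x9} ∩ {x2, x3, x8, x9} = {x8, x9}
⟦purple grey lamp inside x3 x7 blocked⟧ = {x8, x9}, so the cardinality is 2.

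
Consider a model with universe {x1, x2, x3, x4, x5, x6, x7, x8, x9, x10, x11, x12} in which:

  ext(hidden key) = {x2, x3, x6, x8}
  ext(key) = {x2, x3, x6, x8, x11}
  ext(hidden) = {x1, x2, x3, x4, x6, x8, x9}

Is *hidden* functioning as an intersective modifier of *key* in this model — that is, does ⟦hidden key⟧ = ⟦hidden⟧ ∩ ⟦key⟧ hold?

yes

⟦hidden⟧ ∩ ⟦key⟧ = {x1, x2, x3, x4, x6, x8, x9} ∩ {x2, x3, x6, x8, x11} = {x2, x3, x6, x8}
Observed ⟦hidden key⟧ = {x2, x3, x6, x8}.
These coincide, so the modifier is intersective here.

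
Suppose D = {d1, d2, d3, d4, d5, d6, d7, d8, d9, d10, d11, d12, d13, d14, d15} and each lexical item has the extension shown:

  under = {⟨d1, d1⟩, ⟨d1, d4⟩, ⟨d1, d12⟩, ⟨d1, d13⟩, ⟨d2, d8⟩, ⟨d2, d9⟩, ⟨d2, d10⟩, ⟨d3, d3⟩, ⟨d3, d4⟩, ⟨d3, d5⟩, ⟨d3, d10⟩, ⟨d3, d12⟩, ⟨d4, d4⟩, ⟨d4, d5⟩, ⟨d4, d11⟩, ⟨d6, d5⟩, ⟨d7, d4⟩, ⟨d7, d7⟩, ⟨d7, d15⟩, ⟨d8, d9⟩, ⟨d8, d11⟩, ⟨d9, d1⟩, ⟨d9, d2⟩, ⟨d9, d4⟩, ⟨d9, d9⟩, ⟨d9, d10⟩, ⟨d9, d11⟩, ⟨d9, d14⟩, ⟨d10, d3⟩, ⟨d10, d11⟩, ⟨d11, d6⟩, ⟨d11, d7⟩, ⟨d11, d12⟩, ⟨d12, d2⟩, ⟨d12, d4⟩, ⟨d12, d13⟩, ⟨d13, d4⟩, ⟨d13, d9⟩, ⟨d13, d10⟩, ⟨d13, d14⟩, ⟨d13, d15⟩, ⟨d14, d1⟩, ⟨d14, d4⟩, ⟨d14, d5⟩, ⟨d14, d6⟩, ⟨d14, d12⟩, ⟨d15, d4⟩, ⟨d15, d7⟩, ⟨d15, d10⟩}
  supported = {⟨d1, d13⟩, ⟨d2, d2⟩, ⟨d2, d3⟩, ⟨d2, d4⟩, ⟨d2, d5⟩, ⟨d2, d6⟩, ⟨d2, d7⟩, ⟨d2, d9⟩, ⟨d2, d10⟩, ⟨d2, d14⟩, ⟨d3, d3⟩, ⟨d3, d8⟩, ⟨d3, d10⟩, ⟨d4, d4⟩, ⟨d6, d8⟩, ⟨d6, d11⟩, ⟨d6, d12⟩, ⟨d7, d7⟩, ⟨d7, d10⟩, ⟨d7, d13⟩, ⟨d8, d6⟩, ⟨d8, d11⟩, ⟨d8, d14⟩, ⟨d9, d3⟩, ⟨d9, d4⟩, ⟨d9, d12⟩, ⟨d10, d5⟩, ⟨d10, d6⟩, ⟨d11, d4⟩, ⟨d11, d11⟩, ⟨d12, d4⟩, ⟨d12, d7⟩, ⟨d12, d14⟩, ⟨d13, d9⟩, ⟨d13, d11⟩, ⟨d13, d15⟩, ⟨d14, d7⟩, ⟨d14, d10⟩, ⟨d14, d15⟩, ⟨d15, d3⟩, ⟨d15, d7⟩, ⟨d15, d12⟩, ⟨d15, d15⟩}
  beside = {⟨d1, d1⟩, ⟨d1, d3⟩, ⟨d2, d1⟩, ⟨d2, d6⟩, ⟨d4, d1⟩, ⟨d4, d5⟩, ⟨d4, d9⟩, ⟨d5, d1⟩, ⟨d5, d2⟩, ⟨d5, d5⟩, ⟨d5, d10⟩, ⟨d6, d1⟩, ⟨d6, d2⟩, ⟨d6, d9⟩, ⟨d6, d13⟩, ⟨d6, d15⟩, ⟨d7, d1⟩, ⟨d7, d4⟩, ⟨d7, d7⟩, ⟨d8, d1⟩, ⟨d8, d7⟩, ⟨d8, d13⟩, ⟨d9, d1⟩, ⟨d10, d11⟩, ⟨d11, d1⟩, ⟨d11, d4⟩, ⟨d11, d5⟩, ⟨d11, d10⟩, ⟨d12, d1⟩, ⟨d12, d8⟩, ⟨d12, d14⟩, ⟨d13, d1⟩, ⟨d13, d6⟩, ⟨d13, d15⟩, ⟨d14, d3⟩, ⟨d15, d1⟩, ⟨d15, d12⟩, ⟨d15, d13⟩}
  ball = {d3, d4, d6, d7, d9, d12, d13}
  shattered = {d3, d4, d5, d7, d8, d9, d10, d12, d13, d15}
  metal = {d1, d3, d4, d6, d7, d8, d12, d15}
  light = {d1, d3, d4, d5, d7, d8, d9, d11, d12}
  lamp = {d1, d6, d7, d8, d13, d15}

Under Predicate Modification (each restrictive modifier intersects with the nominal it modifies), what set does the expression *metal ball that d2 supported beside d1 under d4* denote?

⟦that d2 supported⟧ = {x : ⟨d2, x⟩ ∈ ⟦supported⟧} = {d2, d3, d4, d5, d6, d7, d9, d10, d14}
⟦beside d1⟧ = {x : ⟨x, d1⟩ ∈ ⟦beside⟧} = {d1, d2, d4, d5, d6, d7, d8, d9, d11, d12, d13, d15}
⟦under d4⟧ = {x : ⟨x, d4⟩ ∈ ⟦under⟧} = {d1, d3, d4, d7, d9, d12, d13, d14, d15}
⟦ball⟧ = {d3, d4, d6, d7, d9, d12, d13}
… ∩ ⟦that d2 supported⟧ = {d3, d4, d6, d7, d9, d12, d13} ∩ {d2, d3, d4, d5, d6, d7, d9, d10, d14} = {d3, d4, d6, d7, d9}
… ∩ ⟦beside d1⟧ = {d3, d4, d6, d7, d9} ∩ {d1, d2, d4, d5, d6, d7, d8, d9, d11, d12, d13, d15} = {d4, d6, d7, d9}
… ∩ ⟦under d4⟧ = {d4, d6, d7, d9} ∩ {d1, d3, d4, d7, d9, d12, d13, d14, d15} = {d4, d7, d9}
… ∩ ⟦metal⟧ = {d4, d7, d9} ∩ {d1, d3, d4, d6, d7, d8, d12, d15} = {d4, d7}
So ⟦metal ball that d2 supported beside d1 under d4⟧ = {d4, d7}.

{d4, d7}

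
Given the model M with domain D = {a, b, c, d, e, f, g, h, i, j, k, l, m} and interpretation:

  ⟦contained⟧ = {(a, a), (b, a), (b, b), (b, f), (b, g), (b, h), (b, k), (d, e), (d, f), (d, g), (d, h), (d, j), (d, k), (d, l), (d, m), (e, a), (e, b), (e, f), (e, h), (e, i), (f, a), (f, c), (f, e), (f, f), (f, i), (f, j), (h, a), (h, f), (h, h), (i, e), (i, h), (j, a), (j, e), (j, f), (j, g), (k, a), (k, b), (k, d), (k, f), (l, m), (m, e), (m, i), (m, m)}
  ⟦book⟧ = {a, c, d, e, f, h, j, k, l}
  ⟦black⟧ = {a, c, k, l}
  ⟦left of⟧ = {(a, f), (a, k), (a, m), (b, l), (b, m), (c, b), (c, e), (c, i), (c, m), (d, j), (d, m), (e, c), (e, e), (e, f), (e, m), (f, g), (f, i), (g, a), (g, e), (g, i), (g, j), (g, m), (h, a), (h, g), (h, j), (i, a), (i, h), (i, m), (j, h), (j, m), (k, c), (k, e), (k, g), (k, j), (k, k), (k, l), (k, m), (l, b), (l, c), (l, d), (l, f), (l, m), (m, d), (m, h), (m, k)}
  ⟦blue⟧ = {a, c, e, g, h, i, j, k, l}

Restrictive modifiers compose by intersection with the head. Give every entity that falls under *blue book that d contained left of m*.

⟦that d contained⟧ = {x : ⟨d, x⟩ ∈ ⟦contained⟧} = {e, f, g, h, j, k, l, m}
⟦left of m⟧ = {x : ⟨x, m⟩ ∈ ⟦left of⟧} = {a, b, c, d, e, g, i, j, k, l}
⟦book⟧ = {a, c, d, e, f, h, j, k, l}
… ∩ ⟦that d contained⟧ = {a, c, d, e, f, h, j, k, l} ∩ {e, f, g, h, j, k, l, m} = {e, f, h, j, k, l}
… ∩ ⟦left of m⟧ = {e, f, h, j, k, l} ∩ {a, b, c, d, e, g, i, j, k, l} = {e, j, k, l}
… ∩ ⟦blue⟧ = {e, j, k, l} ∩ {a, c, e, g, h, i, j, k, l} = {e, j, k, l}
So ⟦blue book that d contained left of m⟧ = {e, j, k, l}.

{e, j, k, l}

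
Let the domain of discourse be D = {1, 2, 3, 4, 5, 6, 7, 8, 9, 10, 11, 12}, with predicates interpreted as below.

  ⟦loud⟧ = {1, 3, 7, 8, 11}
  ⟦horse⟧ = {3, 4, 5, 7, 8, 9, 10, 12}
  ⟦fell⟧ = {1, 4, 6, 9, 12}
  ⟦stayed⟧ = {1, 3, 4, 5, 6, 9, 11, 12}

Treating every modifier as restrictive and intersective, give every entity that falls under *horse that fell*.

{4, 9, 12}

⟦that fell⟧ = ⟦fell⟧ = {1, 4, 6, 9, 12}
⟦horse⟧ = {3, 4, 5, 7, 8, 9, 10, 12}
… ∩ ⟦that fell⟧ = {3, 4, 5, 7, 8, 9, 10, 12} ∩ {1, 4, 6, 9, 12} = {4, 9, 12}
So ⟦horse that fell⟧ = {4, 9, 12}.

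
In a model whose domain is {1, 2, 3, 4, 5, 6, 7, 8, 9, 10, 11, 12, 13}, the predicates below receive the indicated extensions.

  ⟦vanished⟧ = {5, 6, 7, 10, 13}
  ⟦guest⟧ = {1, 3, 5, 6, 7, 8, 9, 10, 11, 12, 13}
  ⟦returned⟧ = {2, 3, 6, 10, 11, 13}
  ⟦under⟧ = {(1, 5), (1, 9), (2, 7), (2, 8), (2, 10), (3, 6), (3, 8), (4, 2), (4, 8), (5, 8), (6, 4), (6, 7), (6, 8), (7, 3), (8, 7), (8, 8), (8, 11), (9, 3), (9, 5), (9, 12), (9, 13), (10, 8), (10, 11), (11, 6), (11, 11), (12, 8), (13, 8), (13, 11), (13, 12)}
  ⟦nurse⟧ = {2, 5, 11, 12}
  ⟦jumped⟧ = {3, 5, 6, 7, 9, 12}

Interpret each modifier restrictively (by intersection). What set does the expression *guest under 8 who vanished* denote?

{5, 6, 10, 13}

⟦under 8⟧ = {x : ⟨x, 8⟩ ∈ ⟦under⟧} = {2, 3, 4, 5, 6, 8, 10, 12, 13}
⟦who vanished⟧ = ⟦vanished⟧ = {5, 6, 7, 10, 13}
⟦guest⟧ = {1, 3, 5, 6, 7, 8, 9, 10, 11, 12, 13}
… ∩ ⟦under 8⟧ = {1, 3, 5, 6, 7, 8, 9, 10, 11, 12, 13} ∩ {2, 3, 4, 5, 6, 8, 10, 12, 13} = {3, 5, 6, 8, 10, 12, 13}
… ∩ ⟦who vanished⟧ = {3, 5, 6, 8, 10, 12, 13} ∩ {5, 6, 7, 10, 13} = {5, 6, 10, 13}
So ⟦guest under 8 who vanished⟧ = {5, 6, 10, 13}.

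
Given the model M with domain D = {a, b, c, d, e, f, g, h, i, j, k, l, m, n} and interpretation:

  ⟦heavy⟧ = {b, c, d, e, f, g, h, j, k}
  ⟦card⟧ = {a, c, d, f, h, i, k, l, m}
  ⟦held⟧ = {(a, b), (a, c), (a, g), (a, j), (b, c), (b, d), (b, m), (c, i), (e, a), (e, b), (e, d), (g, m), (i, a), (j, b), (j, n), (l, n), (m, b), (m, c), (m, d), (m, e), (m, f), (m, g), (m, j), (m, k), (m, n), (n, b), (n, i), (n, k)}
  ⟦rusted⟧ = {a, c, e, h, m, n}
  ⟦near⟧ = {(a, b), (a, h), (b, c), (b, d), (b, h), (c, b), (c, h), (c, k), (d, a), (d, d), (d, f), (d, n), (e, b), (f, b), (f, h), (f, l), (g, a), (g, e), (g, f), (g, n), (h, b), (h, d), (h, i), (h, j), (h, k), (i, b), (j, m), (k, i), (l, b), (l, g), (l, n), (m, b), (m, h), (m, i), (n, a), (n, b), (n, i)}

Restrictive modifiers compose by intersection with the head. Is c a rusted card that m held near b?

yes

⟦that m held⟧ = {x : ⟨m, x⟩ ∈ ⟦held⟧} = {b, c, d, e, f, g, j, k, n}
⟦near b⟧ = {x : ⟨x, b⟩ ∈ ⟦near⟧} = {a, c, e, f, h, i, l, m, n}
⟦card⟧ = {a, c, d, f, h, i, k, l, m}
… ∩ ⟦that m held⟧ = {a, c, d, f, h, i, k, l, m} ∩ {b, c, d, e, f, g, j, k, n} = {c, d, f, k}
… ∩ ⟦near b⟧ = {c, d, f, k} ∩ {a, c, e, f, h, i, l, m, n} = {c, f}
… ∩ ⟦rusted⟧ = {c, f} ∩ {a, c, e, h, m, n} = {c}
⟦rusted card that m held near b⟧ = {c}; c ∈ this set.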